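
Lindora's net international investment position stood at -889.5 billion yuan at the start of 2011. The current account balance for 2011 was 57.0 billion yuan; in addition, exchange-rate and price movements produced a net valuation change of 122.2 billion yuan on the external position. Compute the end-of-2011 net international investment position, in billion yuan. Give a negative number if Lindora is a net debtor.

Change in NIIP = current account + net valuation change = 57.0 + 122.2 = 179.2
End-of-year NIIP = -889.5 + 179.2 = -710.3

-710.3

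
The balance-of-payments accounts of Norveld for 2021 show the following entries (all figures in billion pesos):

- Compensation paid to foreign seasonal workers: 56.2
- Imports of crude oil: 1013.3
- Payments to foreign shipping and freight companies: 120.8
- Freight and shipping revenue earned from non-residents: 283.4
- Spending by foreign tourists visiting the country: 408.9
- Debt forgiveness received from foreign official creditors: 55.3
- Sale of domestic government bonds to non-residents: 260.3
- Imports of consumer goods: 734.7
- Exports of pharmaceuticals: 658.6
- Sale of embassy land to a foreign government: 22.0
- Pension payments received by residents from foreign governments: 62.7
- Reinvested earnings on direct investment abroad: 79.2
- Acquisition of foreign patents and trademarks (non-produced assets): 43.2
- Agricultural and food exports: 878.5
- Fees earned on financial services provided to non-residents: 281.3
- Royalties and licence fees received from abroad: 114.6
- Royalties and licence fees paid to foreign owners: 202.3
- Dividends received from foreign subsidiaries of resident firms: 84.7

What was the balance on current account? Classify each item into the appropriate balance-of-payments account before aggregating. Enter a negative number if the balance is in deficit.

724.6

Goods: -1013.3 + 878.5 + 658.6 - 734.7 = -210.9
Services: 114.6 + 408.9 + 281.3 - 120.8 - 202.3 + 283.4 = 765.1
Primary income: -56.2 + 84.7 + 79.2 = 107.7
Secondary income: 62.7
Current account = (-210.9) + 765.1 + 107.7 + 62.7 = 724.6
(Excluded from the current account — capital account: debt forgiveness received from foreign official creditors 55.3, sale of embassy land to a foreign government 22.0, acquisition of foreign patents and trademarks (non-produced assets) 43.2; financial account: sale of domestic government bonds to non-residents 260.3.)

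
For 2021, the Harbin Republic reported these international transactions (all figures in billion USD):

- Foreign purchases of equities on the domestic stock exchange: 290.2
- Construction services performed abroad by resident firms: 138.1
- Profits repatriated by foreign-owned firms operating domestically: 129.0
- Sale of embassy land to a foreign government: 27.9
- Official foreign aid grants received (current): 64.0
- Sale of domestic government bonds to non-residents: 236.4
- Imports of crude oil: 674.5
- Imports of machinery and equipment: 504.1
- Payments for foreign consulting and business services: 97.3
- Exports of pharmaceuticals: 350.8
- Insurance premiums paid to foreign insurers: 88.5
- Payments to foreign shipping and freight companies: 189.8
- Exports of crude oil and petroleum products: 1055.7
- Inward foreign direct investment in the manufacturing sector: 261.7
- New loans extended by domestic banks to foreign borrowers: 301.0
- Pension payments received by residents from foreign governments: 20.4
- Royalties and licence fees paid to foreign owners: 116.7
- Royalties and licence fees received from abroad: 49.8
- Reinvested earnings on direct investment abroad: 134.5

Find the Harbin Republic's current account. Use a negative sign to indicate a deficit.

Goods: -674.5 + 350.8 + 1055.7 - 504.1 = 227.9
Services: -189.8 + 138.1 - 116.7 + 49.8 - 97.3 - 88.5 = -304.4
Primary income: -129.0 + 134.5 = 5.5
Secondary income: 64.0 + 20.4 = 84.4
Current account = 227.9 + (-304.4) + 5.5 + 84.4 = 13.4
(Excluded from the current account — financial account: foreign purchases of equities on the domestic stock exchange 290.2, sale of domestic government bonds to non-residents 236.4, inward foreign direct investment in the manufacturing sector 261.7, new loans extended by domestic banks to foreign borrowers 301.0; capital account: sale of embassy land to a foreign government 27.9.)

13.4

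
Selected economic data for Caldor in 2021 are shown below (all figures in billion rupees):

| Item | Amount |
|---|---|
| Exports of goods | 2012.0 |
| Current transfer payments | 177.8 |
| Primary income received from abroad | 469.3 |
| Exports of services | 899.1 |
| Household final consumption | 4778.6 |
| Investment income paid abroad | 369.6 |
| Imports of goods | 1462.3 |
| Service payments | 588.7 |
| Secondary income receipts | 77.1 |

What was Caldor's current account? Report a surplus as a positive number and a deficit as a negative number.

Goods balance = 2012.0 - 1462.3 = 549.7
Services balance = 899.1 - 588.7 = 310.4
Trade balance (goods + services) = 549.7 + 310.4 = 860.1
Net primary income = 469.3 - 369.6 = 99.7
Net secondary income = 77.1 - 177.8 = -100.7
Current account = 860.1 + 99.7 + (-100.7) = 859.1

859.1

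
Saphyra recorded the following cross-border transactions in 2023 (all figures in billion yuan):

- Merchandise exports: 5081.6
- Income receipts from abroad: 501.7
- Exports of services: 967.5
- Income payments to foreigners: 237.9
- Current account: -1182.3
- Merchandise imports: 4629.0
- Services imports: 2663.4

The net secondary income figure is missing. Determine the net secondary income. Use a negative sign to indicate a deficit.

Current account = goods balance + services balance + net primary income + net secondary income
Sum of the known components = -979.5
Net secondary income = CA - (known components) = -1182.3 - (-979.5) = -202.8

-202.8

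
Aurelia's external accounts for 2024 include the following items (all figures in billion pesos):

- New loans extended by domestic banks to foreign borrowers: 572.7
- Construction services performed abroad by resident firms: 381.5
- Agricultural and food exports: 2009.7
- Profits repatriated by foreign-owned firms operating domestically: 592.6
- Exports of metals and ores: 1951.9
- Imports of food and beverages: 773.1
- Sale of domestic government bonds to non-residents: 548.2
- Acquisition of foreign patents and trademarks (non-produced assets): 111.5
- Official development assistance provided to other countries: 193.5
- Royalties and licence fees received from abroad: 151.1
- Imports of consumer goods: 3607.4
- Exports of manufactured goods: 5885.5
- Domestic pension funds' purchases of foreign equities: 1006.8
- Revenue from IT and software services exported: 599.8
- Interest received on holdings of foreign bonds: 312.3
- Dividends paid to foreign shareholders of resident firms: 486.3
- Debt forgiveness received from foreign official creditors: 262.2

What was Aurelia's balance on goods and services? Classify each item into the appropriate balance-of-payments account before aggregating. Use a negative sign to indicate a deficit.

6599.0

Goods: 5885.5 - 3607.4 + 2009.7 + 1951.9 - 773.1 = 5466.6
Services: 381.5 + 599.8 + 151.1 = 1132.4
Trade balance = 5466.6 + 1132.4 = 6599.0
(Excluded from the trade balance — financial account: new loans extended by domestic banks to foreign borrowers 572.7, sale of domestic government bonds to non-residents 548.2, domestic pension funds' purchases of foreign equities 1006.8; primary income: profits repatriated by foreign-owned firms operating domestically 592.6, interest received on holdings of foreign bonds 312.3, dividends paid to foreign shareholders of resident firms 486.3; capital account: acquisition of foreign patents and trademarks (non-produced assets) 111.5, debt forgiveness received from foreign official creditors 262.2; secondary income: official development assistance provided to other countries 193.5.)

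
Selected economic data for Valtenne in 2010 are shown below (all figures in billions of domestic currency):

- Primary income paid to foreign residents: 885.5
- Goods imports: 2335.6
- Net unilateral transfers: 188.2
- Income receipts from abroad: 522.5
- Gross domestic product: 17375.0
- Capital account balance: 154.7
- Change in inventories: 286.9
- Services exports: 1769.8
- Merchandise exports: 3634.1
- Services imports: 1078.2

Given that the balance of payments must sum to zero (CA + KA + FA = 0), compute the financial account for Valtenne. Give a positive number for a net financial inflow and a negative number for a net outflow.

-1970.0

Goods balance = 3634.1 - 2335.6 = 1298.5
Services balance = 1769.8 - 1078.2 = 691.6
Trade balance (goods + services) = 1298.5 + 691.6 = 1990.1
Net primary income = 522.5 - 885.5 = -363.0
Net secondary income = 188.2
Current account = 1990.1 + (-363.0) + 188.2 = 1815.3
Financial account = -(1815.3 + 154.7) = -1970.0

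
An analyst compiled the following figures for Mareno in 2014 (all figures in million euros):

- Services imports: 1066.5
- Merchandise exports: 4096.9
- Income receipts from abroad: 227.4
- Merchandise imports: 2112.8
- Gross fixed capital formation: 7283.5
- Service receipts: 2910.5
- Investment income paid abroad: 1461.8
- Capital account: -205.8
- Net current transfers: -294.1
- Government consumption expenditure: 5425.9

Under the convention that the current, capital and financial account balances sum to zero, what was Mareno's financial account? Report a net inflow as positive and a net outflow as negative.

Goods balance = 4096.9 - 2112.8 = 1984.1
Services balance = 2910.5 - 1066.5 = 1844.0
Trade balance (goods + services) = 1984.1 + 1844.0 = 3828.1
Net primary income = 227.4 - 1461.8 = -1234.4
Net secondary income = -294.1
Current account = 3828.1 + (-1234.4) + (-294.1) = 2299.6
Financial account = -(2299.6 + (-205.8)) = -2093.8

-2093.8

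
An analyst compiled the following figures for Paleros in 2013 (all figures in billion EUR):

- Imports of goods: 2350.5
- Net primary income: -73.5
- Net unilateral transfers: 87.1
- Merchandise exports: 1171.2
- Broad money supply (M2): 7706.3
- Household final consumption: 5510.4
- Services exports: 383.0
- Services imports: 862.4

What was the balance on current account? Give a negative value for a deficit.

Goods balance = 1171.2 - 2350.5 = -1179.3
Services balance = 383.0 - 862.4 = -479.4
Trade balance (goods + services) = -1179.3 + (-479.4) = -1658.7
Net primary income = -73.5
Net secondary income = 87.1
Current account = -1658.7 + (-73.5) + 87.1 = -1645.1

-1645.1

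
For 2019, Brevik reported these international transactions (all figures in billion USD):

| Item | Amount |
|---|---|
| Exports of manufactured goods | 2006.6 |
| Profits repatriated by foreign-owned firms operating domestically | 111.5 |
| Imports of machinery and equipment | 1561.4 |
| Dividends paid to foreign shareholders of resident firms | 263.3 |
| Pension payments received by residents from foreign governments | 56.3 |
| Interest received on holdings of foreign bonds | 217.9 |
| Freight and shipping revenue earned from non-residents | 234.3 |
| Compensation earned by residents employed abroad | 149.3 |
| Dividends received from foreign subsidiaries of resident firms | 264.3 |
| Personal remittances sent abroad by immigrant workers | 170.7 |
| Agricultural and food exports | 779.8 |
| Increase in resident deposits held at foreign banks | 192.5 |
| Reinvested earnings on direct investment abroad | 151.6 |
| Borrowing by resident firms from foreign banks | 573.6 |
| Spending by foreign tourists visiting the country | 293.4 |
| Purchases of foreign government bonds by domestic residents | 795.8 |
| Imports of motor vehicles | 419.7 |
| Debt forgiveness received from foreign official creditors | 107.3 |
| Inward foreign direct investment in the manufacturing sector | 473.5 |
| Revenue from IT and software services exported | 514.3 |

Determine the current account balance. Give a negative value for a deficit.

2141.2

Goods: 2006.6 - 419.7 + 779.8 - 1561.4 = 805.3
Services: 514.3 + 293.4 + 234.3 = 1042.0
Primary income: -263.3 + 149.3 + 151.6 + 217.9 - 111.5 + 264.3 = 408.3
Secondary income: -170.7 + 56.3 = -114.4
Current account = 805.3 + 1042.0 + 408.3 + (-114.4) = 2141.2
(Excluded from the current account — financial account: increase in resident deposits held at foreign banks 192.5, borrowing by resident firms from foreign banks 573.6, purchases of foreign government bonds by domestic residents 795.8, inward foreign direct investment in the manufacturing sector 473.5; capital account: debt forgiveness received from foreign official creditors 107.3.)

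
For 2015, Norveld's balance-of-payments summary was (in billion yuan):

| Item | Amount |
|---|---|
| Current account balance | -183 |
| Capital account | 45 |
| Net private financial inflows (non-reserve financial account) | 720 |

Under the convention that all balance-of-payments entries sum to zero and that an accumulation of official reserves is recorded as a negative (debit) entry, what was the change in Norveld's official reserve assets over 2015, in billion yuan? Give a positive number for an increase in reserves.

582

Official reserve transactions balance = -((-183) + 45 + 720) = -582
An accumulation of reserves is recorded as a debit (negative entry), so the change in the stock of reserves is the negative of that balance.
Change in official reserves = -(-582) = 582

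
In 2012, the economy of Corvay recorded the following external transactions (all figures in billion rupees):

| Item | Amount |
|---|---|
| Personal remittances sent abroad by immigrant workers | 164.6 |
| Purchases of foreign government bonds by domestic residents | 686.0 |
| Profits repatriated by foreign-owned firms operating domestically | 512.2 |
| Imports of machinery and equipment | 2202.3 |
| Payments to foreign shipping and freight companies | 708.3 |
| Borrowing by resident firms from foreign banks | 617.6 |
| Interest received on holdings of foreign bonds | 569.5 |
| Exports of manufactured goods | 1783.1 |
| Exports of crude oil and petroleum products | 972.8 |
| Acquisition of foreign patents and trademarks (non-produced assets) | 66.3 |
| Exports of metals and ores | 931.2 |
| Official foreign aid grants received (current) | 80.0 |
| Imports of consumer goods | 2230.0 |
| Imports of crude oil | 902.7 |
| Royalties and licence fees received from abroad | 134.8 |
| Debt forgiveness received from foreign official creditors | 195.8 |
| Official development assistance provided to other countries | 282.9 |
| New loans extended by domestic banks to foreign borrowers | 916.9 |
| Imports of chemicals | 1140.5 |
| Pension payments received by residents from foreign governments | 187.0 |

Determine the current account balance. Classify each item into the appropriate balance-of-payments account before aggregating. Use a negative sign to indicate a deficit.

Goods: -2230.0 - 902.7 + 972.8 + 931.2 + 1783.1 - 2202.3 - 1140.5 = -2788.4
Services: 134.8 - 708.3 = -573.5
Primary income: -512.2 + 569.5 = 57.3
Secondary income: -282.9 + 187.0 - 164.6 + 80.0 = -180.5
Current account = (-2788.4) + (-573.5) + 57.3 + (-180.5) = -3485.1
(Excluded from the current account — financial account: purchases of foreign government bonds by domestic residents 686.0, borrowing by resident firms from foreign banks 617.6, new loans extended by domestic banks to foreign borrowers 916.9; capital account: acquisition of foreign patents and trademarks (non-produced assets) 66.3, debt forgiveness received from foreign official creditors 195.8.)

-3485.1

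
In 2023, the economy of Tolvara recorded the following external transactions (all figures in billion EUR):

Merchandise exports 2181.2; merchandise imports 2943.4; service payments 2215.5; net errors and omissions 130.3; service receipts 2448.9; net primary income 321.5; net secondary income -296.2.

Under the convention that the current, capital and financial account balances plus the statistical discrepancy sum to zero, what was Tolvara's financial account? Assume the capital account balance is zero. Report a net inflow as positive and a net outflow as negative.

Goods balance = 2181.2 - 2943.4 = -762.2
Services balance = 2448.9 - 2215.5 = 233.4
Trade balance (goods + services) = -762.2 + 233.4 = -528.8
Net primary income = 321.5
Net secondary income = -296.2
Current account = -528.8 + 321.5 + (-296.2) = -503.5
Financial account = -(-503.5 + 130.3) = 373.2

373.2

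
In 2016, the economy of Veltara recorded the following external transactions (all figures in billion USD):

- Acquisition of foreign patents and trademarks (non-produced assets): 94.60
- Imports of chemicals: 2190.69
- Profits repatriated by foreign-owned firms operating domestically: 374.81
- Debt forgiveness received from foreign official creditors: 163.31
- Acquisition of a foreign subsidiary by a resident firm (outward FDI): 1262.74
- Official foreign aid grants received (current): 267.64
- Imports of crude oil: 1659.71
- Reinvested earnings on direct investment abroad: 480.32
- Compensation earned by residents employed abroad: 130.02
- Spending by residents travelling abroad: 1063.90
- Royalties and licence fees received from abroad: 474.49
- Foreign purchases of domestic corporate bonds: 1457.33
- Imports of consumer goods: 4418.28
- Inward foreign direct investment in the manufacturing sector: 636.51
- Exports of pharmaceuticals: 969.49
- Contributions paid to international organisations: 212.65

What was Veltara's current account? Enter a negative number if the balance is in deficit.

Goods: -1659.71 - 4418.28 - 2190.69 + 969.49 = -7299.19
Services: -1063.90 + 474.49 = -589.41
Primary income: 480.32 - 374.81 + 130.02 = 235.53
Secondary income: 267.64 - 212.65 = 54.99
Current account = (-7299.19) + (-589.41) + 235.53 + 54.99 = -7598.08
(Excluded from the current account — capital account: acquisition of foreign patents and trademarks (non-produced assets) 94.60, debt forgiveness received from foreign official creditors 163.31; financial account: acquisition of a foreign subsidiary by a resident firm (outward FDI) 1262.74, foreign purchases of domestic corporate bonds 1457.33, inward foreign direct investment in the manufacturing sector 636.51.)

-7598.08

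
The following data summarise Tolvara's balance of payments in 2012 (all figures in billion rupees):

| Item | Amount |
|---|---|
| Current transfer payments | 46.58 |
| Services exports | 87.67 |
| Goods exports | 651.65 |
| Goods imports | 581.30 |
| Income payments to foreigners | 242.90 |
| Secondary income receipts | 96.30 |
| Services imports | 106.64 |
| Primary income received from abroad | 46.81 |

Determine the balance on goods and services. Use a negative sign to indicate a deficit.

Goods balance = 651.65 - 581.30 = 70.35
Services balance = 87.67 - 106.64 = -18.97
Trade balance (goods + services) = 70.35 + (-18.97) = 51.38

51.38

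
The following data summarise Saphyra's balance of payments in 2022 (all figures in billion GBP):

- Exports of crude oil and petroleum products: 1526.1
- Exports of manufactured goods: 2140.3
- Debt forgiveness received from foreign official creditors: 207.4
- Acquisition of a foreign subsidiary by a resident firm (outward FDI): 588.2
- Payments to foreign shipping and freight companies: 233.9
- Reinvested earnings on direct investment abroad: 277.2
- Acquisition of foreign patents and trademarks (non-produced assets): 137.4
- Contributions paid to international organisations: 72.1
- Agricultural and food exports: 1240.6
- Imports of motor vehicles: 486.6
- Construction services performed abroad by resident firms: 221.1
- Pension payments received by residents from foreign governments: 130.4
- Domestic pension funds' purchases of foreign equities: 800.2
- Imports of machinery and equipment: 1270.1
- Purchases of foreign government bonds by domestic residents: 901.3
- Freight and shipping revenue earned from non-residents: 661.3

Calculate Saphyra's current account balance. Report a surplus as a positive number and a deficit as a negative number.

Goods: -1270.1 + 2140.3 + 1240.6 + 1526.1 - 486.6 = 3150.3
Services: 221.1 - 233.9 + 661.3 = 648.5
Primary income: 277.2
Secondary income: -72.1 + 130.4 = 58.3
Current account = 3150.3 + 648.5 + 277.2 + 58.3 = 4134.3
(Excluded from the current account — capital account: debt forgiveness received from foreign official creditors 207.4, acquisition of foreign patents and trademarks (non-produced assets) 137.4; financial account: acquisition of a foreign subsidiary by a resident firm (outward FDI) 588.2, domestic pension funds' purchases of foreign equities 800.2, purchases of foreign government bonds by domestic residents 901.3.)

4134.3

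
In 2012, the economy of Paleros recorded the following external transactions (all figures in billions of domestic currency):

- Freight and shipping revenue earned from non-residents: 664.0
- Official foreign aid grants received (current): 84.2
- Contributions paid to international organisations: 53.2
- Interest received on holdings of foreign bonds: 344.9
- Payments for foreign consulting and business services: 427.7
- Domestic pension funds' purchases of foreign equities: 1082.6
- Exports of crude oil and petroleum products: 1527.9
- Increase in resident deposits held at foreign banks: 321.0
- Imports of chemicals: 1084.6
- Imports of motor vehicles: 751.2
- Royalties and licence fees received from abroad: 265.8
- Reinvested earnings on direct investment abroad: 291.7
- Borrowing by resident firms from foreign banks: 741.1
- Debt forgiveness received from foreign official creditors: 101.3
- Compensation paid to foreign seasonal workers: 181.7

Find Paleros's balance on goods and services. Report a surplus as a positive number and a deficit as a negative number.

194.2

Goods: -1084.6 + 1527.9 - 751.2 = -307.9
Services: 664.0 - 427.7 + 265.8 = 502.1
Trade balance = -307.9 + 502.1 = 194.2
(Excluded from the trade balance — secondary income: official foreign aid grants received (current) 84.2, contributions paid to international organisations 53.2; primary income: interest received on holdings of foreign bonds 344.9, reinvested earnings on direct investment abroad 291.7, compensation paid to foreign seasonal workers 181.7; financial account: domestic pension funds' purchases of foreign equities 1082.6, increase in resident deposits held at foreign banks 321.0, borrowing by resident firms from foreign banks 741.1; capital account: debt forgiveness received from foreign official creditors 101.3.)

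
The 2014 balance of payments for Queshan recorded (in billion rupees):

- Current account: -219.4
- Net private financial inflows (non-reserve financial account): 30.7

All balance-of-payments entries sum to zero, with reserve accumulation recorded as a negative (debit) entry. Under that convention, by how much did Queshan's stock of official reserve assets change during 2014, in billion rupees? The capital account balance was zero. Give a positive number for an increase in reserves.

-188.7

Official reserve transactions balance = -((-219.4) + 30.7) = 188.7
An accumulation of reserves is recorded as a debit (negative entry), so the change in the stock of reserves is the negative of that balance.
Change in official reserves = -(188.7) = -188.7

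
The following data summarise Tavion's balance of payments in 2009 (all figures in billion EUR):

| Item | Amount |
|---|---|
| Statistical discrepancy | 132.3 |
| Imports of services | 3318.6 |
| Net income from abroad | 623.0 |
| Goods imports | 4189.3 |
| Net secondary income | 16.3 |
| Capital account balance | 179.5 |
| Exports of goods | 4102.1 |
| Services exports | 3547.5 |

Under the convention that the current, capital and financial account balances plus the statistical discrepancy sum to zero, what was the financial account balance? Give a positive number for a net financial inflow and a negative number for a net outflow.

Goods balance = 4102.1 - 4189.3 = -87.2
Services balance = 3547.5 - 3318.6 = 228.9
Trade balance (goods + services) = -87.2 + 228.9 = 141.7
Net primary income = 623.0
Net secondary income = 16.3
Current account = 141.7 + 623.0 + 16.3 = 781.0
Financial account = -(781.0 + 179.5 + 132.3) = -1092.8

-1092.8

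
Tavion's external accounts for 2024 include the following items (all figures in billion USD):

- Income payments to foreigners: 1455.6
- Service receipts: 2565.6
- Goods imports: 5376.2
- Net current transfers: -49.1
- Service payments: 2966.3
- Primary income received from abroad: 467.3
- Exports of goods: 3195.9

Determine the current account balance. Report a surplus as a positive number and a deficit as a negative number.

-3618.4

Goods balance = 3195.9 - 5376.2 = -2180.3
Services balance = 2565.6 - 2966.3 = -400.7
Trade balance (goods + services) = -2180.3 + (-400.7) = -2581.0
Net primary income = 467.3 - 1455.6 = -988.3
Net secondary income = -49.1
Current account = -2581.0 + (-988.3) + (-49.1) = -3618.4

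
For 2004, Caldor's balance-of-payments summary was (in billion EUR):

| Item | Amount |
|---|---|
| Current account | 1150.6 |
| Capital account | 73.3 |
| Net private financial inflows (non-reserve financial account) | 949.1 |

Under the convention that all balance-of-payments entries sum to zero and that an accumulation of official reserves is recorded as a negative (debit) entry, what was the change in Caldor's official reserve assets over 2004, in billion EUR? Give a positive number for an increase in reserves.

Official reserve transactions balance = -(1150.6 + 73.3 + 949.1) = -2173.0
An accumulation of reserves is recorded as a debit (negative entry), so the change in the stock of reserves is the negative of that balance.
Change in official reserves = -(-2173.0) = 2173.0

2173.0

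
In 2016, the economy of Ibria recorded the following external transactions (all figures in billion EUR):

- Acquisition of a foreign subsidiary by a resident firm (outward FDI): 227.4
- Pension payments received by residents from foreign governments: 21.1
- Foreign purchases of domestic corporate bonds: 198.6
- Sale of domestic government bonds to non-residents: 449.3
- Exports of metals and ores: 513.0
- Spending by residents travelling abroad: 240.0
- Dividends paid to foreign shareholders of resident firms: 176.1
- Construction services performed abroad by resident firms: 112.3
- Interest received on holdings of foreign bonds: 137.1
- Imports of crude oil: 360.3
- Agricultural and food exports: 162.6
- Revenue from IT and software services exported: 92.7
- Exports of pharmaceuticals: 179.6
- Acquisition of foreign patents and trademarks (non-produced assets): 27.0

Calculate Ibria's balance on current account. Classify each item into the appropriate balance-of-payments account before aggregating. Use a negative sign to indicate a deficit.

Goods: 179.6 - 360.3 + 513.0 + 162.6 = 494.9
Services: 112.3 - 240.0 + 92.7 = -35.0
Primary income: -176.1 + 137.1 = -39.0
Secondary income: 21.1
Current account = 494.9 + (-35.0) + (-39.0) + 21.1 = 442.0
(Excluded from the current account — financial account: acquisition of a foreign subsidiary by a resident firm (outward FDI) 227.4, foreign purchases of domestic corporate bonds 198.6, sale of domestic government bonds to non-residents 449.3; capital account: acquisition of foreign patents and trademarks (non-produced assets) 27.0.)

442.0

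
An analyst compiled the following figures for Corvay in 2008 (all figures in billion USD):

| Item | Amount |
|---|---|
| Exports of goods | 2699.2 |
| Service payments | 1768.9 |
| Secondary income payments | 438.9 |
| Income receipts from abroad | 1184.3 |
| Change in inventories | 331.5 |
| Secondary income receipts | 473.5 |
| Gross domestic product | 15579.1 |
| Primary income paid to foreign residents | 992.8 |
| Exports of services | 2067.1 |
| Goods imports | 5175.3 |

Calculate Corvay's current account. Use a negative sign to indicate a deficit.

-1951.8

Goods balance = 2699.2 - 5175.3 = -2476.1
Services balance = 2067.1 - 1768.9 = 298.2
Trade balance (goods + services) = -2476.1 + 298.2 = -2177.9
Net primary income = 1184.3 - 992.8 = 191.5
Net secondary income = 473.5 - 438.9 = 34.6
Current account = -2177.9 + 191.5 + 34.6 = -1951.8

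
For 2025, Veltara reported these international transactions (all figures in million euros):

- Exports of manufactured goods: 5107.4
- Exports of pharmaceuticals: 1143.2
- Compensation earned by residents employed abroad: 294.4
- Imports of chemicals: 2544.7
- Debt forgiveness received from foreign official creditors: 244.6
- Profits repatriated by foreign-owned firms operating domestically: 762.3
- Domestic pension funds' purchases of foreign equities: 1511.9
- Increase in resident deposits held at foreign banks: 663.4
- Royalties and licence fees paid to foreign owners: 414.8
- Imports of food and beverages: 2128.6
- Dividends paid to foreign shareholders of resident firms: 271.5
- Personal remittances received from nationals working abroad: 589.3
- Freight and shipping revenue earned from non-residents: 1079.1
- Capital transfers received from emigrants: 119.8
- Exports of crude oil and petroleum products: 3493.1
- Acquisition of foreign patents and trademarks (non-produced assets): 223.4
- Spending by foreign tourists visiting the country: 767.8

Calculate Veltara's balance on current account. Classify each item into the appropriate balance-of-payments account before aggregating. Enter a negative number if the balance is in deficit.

Goods: -2544.7 + 1143.2 + 5107.4 - 2128.6 + 3493.1 = 5070.4
Services: 1079.1 + 767.8 - 414.8 = 1432.1
Primary income: -271.5 + 294.4 - 762.3 = -739.4
Secondary income: 589.3
Current account = 5070.4 + 1432.1 + (-739.4) + 589.3 = 6352.4
(Excluded from the current account — capital account: debt forgiveness received from foreign official creditors 244.6, capital transfers received from emigrants 119.8, acquisition of foreign patents and trademarks (non-produced assets) 223.4; financial account: domestic pension funds' purchases of foreign equities 1511.9, increase in resident deposits held at foreign banks 663.4.)

6352.4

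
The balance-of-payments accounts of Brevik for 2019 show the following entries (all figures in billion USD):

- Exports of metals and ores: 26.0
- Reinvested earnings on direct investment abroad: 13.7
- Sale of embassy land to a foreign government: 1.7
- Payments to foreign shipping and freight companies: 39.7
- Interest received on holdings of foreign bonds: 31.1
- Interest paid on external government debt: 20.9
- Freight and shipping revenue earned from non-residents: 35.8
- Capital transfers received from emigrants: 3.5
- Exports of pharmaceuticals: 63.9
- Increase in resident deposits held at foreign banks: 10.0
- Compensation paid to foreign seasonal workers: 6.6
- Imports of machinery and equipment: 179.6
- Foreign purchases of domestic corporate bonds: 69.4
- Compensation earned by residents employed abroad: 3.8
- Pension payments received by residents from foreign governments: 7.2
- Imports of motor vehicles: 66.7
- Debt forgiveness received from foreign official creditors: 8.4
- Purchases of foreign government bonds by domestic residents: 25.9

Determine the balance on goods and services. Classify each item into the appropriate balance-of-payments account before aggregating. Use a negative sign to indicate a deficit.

Goods: 63.9 + 26.0 - 179.6 - 66.7 = -156.4
Services: -39.7 + 35.8 = -3.9
Trade balance = -156.4 + (-3.9) = -160.3
(Excluded from the trade balance — primary income: reinvested earnings on direct investment abroad 13.7, interest received on holdings of foreign bonds 31.1, interest paid on external government debt 20.9, compensation paid to foreign seasonal workers 6.6, compensation earned by residents employed abroad 3.8; capital account: sale of embassy land to a foreign government 1.7, capital transfers received from emigrants 3.5, debt forgiveness received from foreign official creditors 8.4; financial account: increase in resident deposits held at foreign banks 10.0, foreign purchases of domestic corporate bonds 69.4, purchases of foreign government bonds by domestic residents 25.9; secondary income: pension payments received by residents from foreign governments 7.2.)

-160.3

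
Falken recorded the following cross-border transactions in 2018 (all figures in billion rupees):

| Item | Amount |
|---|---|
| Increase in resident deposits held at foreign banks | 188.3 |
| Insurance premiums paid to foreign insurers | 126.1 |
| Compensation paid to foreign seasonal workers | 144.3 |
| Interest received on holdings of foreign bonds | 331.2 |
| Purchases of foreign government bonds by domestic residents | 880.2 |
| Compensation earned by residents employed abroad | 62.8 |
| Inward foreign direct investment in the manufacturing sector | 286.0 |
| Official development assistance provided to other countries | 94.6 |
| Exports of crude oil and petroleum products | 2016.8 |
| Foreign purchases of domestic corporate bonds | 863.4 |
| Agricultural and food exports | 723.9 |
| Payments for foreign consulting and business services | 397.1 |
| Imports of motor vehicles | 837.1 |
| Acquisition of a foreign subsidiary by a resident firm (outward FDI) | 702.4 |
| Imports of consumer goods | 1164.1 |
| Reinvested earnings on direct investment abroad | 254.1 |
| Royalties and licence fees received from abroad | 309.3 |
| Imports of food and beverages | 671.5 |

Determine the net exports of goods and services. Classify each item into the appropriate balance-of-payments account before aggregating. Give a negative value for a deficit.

-145.9

Goods: -1164.1 - 671.5 + 2016.8 - 837.1 + 723.9 = 68.0
Services: -126.1 + 309.3 - 397.1 = -213.9
Trade balance = 68.0 + (-213.9) = -145.9
(Excluded from the trade balance — financial account: increase in resident deposits held at foreign banks 188.3, purchases of foreign government bonds by domestic residents 880.2, inward foreign direct investment in the manufacturing sector 286.0, foreign purchases of domestic corporate bonds 863.4, acquisition of a foreign subsidiary by a resident firm (outward FDI) 702.4; primary income: compensation paid to foreign seasonal workers 144.3, interest received on holdings of foreign bonds 331.2, compensation earned by residents employed abroad 62.8, reinvested earnings on direct investment abroad 254.1; secondary income: official development assistance provided to other countries 94.6.)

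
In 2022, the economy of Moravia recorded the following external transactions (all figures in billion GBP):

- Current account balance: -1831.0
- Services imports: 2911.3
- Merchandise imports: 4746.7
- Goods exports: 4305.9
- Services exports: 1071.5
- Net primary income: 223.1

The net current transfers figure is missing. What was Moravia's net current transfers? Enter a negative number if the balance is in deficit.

Current account = goods balance + services balance + net primary income + net secondary income
Sum of the known components = -2057.5
Net current transfers = CA - (known components) = -1831.0 - (-2057.5) = 226.5

226.5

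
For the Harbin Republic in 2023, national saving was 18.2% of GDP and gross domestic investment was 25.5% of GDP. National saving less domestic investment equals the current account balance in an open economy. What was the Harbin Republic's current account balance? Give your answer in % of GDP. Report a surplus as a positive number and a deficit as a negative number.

-7.3

CA = S - I = 18.2 - 25.5 = -7.3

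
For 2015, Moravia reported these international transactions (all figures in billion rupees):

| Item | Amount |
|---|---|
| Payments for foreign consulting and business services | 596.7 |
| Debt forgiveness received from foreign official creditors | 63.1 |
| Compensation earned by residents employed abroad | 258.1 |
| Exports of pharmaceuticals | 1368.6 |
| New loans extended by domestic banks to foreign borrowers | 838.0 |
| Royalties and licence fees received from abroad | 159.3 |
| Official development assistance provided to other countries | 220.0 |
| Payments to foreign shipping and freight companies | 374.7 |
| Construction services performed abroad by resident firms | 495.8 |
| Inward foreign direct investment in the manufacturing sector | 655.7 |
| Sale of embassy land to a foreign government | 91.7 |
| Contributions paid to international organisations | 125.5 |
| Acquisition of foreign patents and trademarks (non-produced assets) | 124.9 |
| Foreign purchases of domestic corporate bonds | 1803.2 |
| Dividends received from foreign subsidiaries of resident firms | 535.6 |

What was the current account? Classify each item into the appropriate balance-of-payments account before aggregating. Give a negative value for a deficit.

Goods: 1368.6
Services: -374.7 - 596.7 + 159.3 + 495.8 = -316.3
Primary income: 258.1 + 535.6 = 793.7
Secondary income: -220.0 - 125.5 = -345.5
Current account = 1368.6 + (-316.3) + 793.7 + (-345.5) = 1500.5
(Excluded from the current account — capital account: debt forgiveness received from foreign official creditors 63.1, sale of embassy land to a foreign government 91.7, acquisition of foreign patents and trademarks (non-produced assets) 124.9; financial account: new loans extended by domestic banks to foreign borrowers 838.0, inward foreign direct investment in the manufacturing sector 655.7, foreign purchases of domestic corporate bonds 1803.2.)

1500.5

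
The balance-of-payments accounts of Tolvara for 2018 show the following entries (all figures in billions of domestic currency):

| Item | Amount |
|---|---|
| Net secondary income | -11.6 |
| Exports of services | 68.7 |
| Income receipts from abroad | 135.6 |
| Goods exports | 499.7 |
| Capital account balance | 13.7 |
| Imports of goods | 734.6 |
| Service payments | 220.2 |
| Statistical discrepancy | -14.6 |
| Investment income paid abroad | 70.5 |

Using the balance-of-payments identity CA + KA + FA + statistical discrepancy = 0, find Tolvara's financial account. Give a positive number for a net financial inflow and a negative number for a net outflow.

333.8

Goods balance = 499.7 - 734.6 = -234.9
Services balance = 68.7 - 220.2 = -151.5
Trade balance (goods + services) = -234.9 + (-151.5) = -386.4
Net primary income = 135.6 - 70.5 = 65.1
Net secondary income = -11.6
Current account = -386.4 + 65.1 + (-11.6) = -332.9
Financial account = -(-332.9 + 13.7 + (-14.6)) = 333.8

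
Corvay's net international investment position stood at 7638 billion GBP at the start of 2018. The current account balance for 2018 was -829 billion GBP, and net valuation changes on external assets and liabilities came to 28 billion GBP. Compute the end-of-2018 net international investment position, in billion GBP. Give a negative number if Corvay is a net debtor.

6837

Change in NIIP = current account + net valuation change = -829 + 28 = -801
End-of-year NIIP = 7638 + (-801) = 6837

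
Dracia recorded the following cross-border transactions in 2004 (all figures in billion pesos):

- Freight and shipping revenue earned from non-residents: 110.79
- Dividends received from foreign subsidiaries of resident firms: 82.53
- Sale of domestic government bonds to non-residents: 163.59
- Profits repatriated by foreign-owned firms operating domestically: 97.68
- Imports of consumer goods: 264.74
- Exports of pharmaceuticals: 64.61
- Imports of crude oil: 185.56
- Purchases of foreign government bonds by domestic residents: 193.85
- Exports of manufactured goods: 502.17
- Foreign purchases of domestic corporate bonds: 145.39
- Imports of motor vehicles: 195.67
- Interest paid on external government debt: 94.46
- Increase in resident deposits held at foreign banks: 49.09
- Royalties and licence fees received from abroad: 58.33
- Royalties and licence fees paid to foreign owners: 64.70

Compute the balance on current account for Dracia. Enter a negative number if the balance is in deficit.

-84.38

Goods: -185.56 - 195.67 + 64.61 - 264.74 + 502.17 = -79.19
Services: 58.33 - 64.70 + 110.79 = 104.42
Primary income: 82.53 - 94.46 - 97.68 = -109.61
Current account = (-79.19) + 104.42 + (-109.61) = -84.38
(Excluded from the current account — financial account: sale of domestic government bonds to non-residents 163.59, purchases of foreign government bonds by domestic residents 193.85, foreign purchases of domestic corporate bonds 145.39, increase in resident deposits held at foreign banks 49.09.)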